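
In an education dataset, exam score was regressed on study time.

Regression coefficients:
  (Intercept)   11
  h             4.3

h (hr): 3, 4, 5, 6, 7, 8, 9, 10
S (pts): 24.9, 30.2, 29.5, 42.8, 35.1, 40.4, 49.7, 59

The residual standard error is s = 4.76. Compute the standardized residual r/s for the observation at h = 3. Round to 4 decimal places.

ŷ = 11 + 4.3·3 = 23.9
r = 24.9 − 23.9 = 1
r/s = 1 / 4.76 = 0.2101

0.2101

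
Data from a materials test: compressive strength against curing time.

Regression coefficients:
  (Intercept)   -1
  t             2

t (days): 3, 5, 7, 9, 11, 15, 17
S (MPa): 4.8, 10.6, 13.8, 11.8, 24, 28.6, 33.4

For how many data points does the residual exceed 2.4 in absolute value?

t=3: ŷ = -1 + 2·3 = 5; e = 4.8 − 5 = -0.2
t=5: ŷ = -1 + 2·5 = 9; e = 10.6 − 9 = 1.6
t=7: ŷ = -1 + 2·7 = 13; e = 13.8 − 13 = 0.8
t=9: ŷ = -1 + 2·9 = 17; e = 11.8 − 17 = -5.2
t=11: ŷ = -1 + 2·11 = 21; e = 24 − 21 = 3
t=15: ŷ = -1 + 2·15 = 29; e = 28.6 − 29 = -0.4
t=17: ŷ = -1 + 2·17 = 33; e = 33.4 − 33 = 0.4
|e| > 2.4: t=9 (|e|=5.2), t=11 (|e|=3) → 2

2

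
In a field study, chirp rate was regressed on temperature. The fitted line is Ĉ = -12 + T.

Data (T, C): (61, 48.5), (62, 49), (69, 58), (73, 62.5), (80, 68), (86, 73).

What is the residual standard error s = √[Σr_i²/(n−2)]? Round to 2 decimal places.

T=61: Ĉ = -12 + 61 = 49; r = 48.5 − 49 = -0.5
T=62: Ĉ = -12 + 62 = 50; r = 49 − 50 = -1
T=69: Ĉ = -12 + 69 = 57; r = 58 − 57 = 1
T=73: Ĉ = -12 + 73 = 61; r = 62.5 − 61 = 1.5
T=80: Ĉ = -12 + 80 = 68; r = 68 − 68 = 0
T=86: Ĉ = -12 + 86 = 74; r = 73 − 74 = -1
SSE = 0.25 + 1 + 1 + 2.25 + 0 + 1 = 5.5
s = √(5.5/4) = √1.375 ≈ 1.17

s = 1.17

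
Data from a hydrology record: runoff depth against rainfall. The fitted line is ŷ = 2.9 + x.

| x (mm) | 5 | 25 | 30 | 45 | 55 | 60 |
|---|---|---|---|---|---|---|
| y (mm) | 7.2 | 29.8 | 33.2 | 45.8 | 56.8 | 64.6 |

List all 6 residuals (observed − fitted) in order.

-0.7, 1.9, 0.3, -2.1, -1.1, 1.7

x=5: ŷ = 2.9 + 5 = 7.9; r = 7.2 − 7.9 = -0.7
x=25: ŷ = 2.9 + 25 = 27.9; r = 29.8 − 27.9 = 1.9
x=30: ŷ = 2.9 + 30 = 32.9; r = 33.2 − 32.9 = 0.3
x=45: ŷ = 2.9 + 45 = 47.9; r = 45.8 − 47.9 = -2.1
x=55: ŷ = 2.9 + 55 = 57.9; r = 56.8 − 57.9 = -1.1
x=60: ŷ = 2.9 + 60 = 62.9; r = 64.6 − 62.9 = 1.7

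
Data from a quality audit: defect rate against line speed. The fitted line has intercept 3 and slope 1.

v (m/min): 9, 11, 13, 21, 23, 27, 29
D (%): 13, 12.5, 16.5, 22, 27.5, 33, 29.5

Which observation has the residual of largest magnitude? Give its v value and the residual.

v = 27, e = 3

v=9: D̂ = 3 + 9 = 12; e = 13 − 12 = 1
v=11: D̂ = 3 + 11 = 14; e = 12.5 − 14 = -1.5
v=13: D̂ = 3 + 13 = 16; e = 16.5 − 16 = 0.5
v=21: D̂ = 3 + 21 = 24; e = 22 − 24 = -2
v=23: D̂ = 3 + 23 = 26; e = 27.5 − 26 = 1.5
v=27: D̂ = 3 + 27 = 30; e = 33 − 30 = 3
v=29: D̂ = 3 + 29 = 32; e = 29.5 − 32 = -2.5
Largest |e| is 3 at v = 27, residual 3.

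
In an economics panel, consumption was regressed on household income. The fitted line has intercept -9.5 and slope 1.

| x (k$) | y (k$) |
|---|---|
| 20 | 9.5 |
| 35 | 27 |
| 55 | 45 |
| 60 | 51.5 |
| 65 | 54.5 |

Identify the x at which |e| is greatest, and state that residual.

x=20: ŷ = -9.5 + 20 = 10.5; e = 9.5 − 10.5 = -1
x=35: ŷ = -9.5 + 35 = 25.5; e = 27 − 25.5 = 1.5
x=55: ŷ = -9.5 + 55 = 45.5; e = 45 − 45.5 = -0.5
x=60: ŷ = -9.5 + 60 = 50.5; e = 51.5 − 50.5 = 1
x=65: ŷ = -9.5 + 65 = 55.5; e = 54.5 − 55.5 = -1
Largest |e| is 1.5 at x = 35, residual 1.5.

x = 35, e = 1.5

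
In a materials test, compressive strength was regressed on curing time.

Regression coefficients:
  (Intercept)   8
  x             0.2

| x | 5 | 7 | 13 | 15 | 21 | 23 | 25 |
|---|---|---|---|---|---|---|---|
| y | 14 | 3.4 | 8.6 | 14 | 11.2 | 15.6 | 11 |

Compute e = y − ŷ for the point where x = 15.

e = 3

ŷ = 8 + 0.2·15 = 11
e = 14 − 11 = 3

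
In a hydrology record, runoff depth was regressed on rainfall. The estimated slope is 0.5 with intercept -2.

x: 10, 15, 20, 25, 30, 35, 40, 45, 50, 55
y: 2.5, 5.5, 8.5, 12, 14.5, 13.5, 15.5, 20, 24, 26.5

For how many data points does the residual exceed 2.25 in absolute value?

x=10: ŷ = -2 + 0.5·10 = 3; r = 2.5 − 3 = -0.5
x=15: ŷ = -2 + 0.5·15 = 5.5; r = 5.5 − 5.5 = 0
x=20: ŷ = -2 + 0.5·20 = 8; r = 8.5 − 8 = 0.5
x=25: ŷ = -2 + 0.5·25 = 10.5; r = 12 − 10.5 = 1.5
x=30: ŷ = -2 + 0.5·30 = 13; r = 14.5 − 13 = 1.5
x=35: ŷ = -2 + 0.5·35 = 15.5; r = 13.5 − 15.5 = -2
x=40: ŷ = -2 + 0.5·40 = 18; r = 15.5 − 18 = -2.5
x=45: ŷ = -2 + 0.5·45 = 20.5; r = 20 − 20.5 = -0.5
x=50: ŷ = -2 + 0.5·50 = 23; r = 24 − 23 = 1
x=55: ŷ = -2 + 0.5·55 = 25.5; r = 26.5 − 25.5 = 1
|r| > 2.25: x=40 (|r|=2.5) → 1

1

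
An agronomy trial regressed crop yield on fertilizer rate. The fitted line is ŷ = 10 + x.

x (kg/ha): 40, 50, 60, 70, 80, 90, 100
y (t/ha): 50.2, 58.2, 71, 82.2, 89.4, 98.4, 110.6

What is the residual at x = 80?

ŷ = 10 + 80 = 90
r = 89.4 − 90 = -0.6

r = -0.6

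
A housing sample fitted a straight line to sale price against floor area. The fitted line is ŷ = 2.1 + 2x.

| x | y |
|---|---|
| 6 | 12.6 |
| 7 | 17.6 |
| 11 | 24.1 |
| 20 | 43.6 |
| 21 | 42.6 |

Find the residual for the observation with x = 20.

ŷ = 2.1 + 2·20 = 42.1
e = 43.6 − 42.1 = 1.5

e = 1.5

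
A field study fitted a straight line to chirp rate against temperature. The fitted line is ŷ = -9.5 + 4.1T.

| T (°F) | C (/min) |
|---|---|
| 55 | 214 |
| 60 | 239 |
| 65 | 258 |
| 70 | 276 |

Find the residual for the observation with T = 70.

r = -1.5

ŷ = -9.5 + 4.1·70 = 277.5
r = 276 − 277.5 = -1.5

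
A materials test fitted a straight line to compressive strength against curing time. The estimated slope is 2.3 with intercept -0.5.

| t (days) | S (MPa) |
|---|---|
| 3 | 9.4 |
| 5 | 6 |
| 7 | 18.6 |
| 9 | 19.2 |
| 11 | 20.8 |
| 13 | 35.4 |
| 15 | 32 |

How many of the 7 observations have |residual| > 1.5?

t=3: Ŝ = -0.5 + 2.3·3 = 6.4; e = 9.4 − 6.4 = 3
t=5: Ŝ = -0.5 + 2.3·5 = 11; e = 6 − 11 = -5
t=7: Ŝ = -0.5 + 2.3·7 = 15.6; e = 18.6 − 15.6 = 3
t=9: Ŝ = -0.5 + 2.3·9 = 20.2; e = 19.2 − 20.2 = -1
t=11: Ŝ = -0.5 + 2.3·11 = 24.8; e = 20.8 − 24.8 = -4
t=13: Ŝ = -0.5 + 2.3·13 = 29.4; e = 35.4 − 29.4 = 6
t=15: Ŝ = -0.5 + 2.3·15 = 34; e = 32 − 34 = -2
|e| > 1.5: t=3 (|e|=3), t=5 (|e|=5), t=7 (|e|=3), t=11 (|e|=4), t=13 (|e|=6), t=15 (|e|=2) → 6

6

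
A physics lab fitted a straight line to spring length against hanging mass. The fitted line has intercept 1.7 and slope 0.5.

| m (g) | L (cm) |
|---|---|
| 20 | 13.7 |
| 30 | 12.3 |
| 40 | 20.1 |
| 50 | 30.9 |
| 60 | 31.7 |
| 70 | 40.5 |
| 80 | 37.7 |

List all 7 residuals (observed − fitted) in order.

2, -4.4, -1.6, 4.2, 0, 3.8, -4

m=20: ŷ = 1.7 + 0.5·20 = 11.7; r = 13.7 − 11.7 = 2
m=30: ŷ = 1.7 + 0.5·30 = 16.7; r = 12.3 − 16.7 = -4.4
m=40: ŷ = 1.7 + 0.5·40 = 21.7; r = 20.1 − 21.7 = -1.6
m=50: ŷ = 1.7 + 0.5·50 = 26.7; r = 30.9 − 26.7 = 4.2
m=60: ŷ = 1.7 + 0.5·60 = 31.7; r = 31.7 − 31.7 = 0
m=70: ŷ = 1.7 + 0.5·70 = 36.7; r = 40.5 − 36.7 = 3.8
m=80: ŷ = 1.7 + 0.5·80 = 41.7; r = 37.7 − 41.7 = -4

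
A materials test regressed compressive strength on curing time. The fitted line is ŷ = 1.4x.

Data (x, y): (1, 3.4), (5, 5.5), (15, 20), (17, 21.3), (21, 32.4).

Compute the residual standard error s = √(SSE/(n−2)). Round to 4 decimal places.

s = 2.7386

x=1: ŷ = 1.4·1 = 1.4; r = 3.4 − 1.4 = 2
x=5: ŷ = 1.4·5 = 7; r = 5.5 − 7 = -1.5
x=15: ŷ = 1.4·15 = 21; r = 20 − 21 = -1
x=17: ŷ = 1.4·17 = 23.8; r = 21.3 − 23.8 = -2.5
x=21: ŷ = 1.4·21 = 29.4; r = 32.4 − 29.4 = 3
SSE = 4 + 2.25 + 1 + 6.25 + 9 = 22.5
s = √(22.5/3) = √7.5 ≈ 2.7386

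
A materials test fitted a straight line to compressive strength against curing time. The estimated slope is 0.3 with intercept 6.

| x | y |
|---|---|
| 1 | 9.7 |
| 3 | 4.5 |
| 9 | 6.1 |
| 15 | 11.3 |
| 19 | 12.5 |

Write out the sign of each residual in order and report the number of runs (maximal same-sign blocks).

3 runs

x=1: ŷ = 6 + 0.3·1 = 6.3; e = 9.7 − 6.3 = 3.4
x=3: ŷ = 6 + 0.3·3 = 6.9; e = 4.5 − 6.9 = -2.4
x=9: ŷ = 6 + 0.3·9 = 8.7; e = 6.1 − 8.7 = -2.6
x=15: ŷ = 6 + 0.3·15 = 10.5; e = 11.3 − 10.5 = 0.8
x=19: ŷ = 6 + 0.3·19 = 11.7; e = 12.5 − 11.7 = 0.8
Signs: + − − + +
Runs: +×1, −×2, +×2 → 3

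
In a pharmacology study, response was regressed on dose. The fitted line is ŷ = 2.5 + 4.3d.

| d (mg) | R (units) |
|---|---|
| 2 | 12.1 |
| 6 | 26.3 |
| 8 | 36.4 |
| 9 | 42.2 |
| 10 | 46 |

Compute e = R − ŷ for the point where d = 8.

e = -0.5

ŷ = 2.5 + 4.3·8 = 36.9
e = 36.4 − 36.9 = -0.5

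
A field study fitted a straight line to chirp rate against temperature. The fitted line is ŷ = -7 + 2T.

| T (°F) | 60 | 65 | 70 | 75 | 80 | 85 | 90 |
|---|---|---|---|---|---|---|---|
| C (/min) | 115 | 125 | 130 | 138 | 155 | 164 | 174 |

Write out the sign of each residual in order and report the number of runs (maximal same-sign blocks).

T=60: ŷ = -7 + 2·60 = 113; e = 115 − 113 = 2
T=65: ŷ = -7 + 2·65 = 123; e = 125 − 123 = 2
T=70: ŷ = -7 + 2·70 = 133; e = 130 − 133 = -3
T=75: ŷ = -7 + 2·75 = 143; e = 138 − 143 = -5
T=80: ŷ = -7 + 2·80 = 153; e = 155 − 153 = 2
T=85: ŷ = -7 + 2·85 = 163; e = 164 − 163 = 1
T=90: ŷ = -7 + 2·90 = 173; e = 174 − 173 = 1
Signs: + + − − + + +
Runs: +×2, −×2, +×3 → 3

3 runs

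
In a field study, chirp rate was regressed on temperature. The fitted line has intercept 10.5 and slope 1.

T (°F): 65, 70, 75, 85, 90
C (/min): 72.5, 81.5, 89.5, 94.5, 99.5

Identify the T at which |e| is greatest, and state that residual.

T=65: Ĉ = 10.5 + 65 = 75.5; e = 72.5 − 75.5 = -3
T=70: Ĉ = 10.5 + 70 = 80.5; e = 81.5 − 80.5 = 1
T=75: Ĉ = 10.5 + 75 = 85.5; e = 89.5 − 85.5 = 4
T=85: Ĉ = 10.5 + 85 = 95.5; e = 94.5 − 95.5 = -1
T=90: Ĉ = 10.5 + 90 = 100.5; e = 99.5 − 100.5 = -1
Largest |e| is 4 at T = 75, residual 4.

T = 75, e = 4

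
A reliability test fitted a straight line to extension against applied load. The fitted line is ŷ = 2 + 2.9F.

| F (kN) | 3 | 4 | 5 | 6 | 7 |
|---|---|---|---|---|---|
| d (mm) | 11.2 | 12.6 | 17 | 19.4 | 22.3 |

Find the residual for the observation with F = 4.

e = -1

ŷ = 2 + 2.9·4 = 13.6
e = 12.6 − 13.6 = -1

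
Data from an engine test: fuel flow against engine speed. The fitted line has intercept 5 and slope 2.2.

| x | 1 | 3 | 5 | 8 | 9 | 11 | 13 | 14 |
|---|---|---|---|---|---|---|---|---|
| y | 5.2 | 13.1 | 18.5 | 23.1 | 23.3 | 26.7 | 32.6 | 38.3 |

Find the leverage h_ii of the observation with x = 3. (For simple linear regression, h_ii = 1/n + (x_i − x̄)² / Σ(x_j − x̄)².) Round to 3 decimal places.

h = 0.287

x̄ = (1 + 3 + 5 + 8 + 9 + 11 + 13 + 14)/8 = 8
Σ(x − x̄)² = 49 + 25 + 9 + 0 + 1 + 9 + 25 + 36 = 154
h = 1/8 + (-5)²/154 = 0.125 + 0.162338 = 0.287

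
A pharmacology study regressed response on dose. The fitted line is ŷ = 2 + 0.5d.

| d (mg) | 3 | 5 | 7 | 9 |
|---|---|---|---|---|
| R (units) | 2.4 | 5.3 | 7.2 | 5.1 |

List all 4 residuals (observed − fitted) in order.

d=3: ŷ = 2 + 0.5·3 = 3.5; e = 2.4 − 3.5 = -1.1
d=5: ŷ = 2 + 0.5·5 = 4.5; e = 5.3 − 4.5 = 0.8
d=7: ŷ = 2 + 0.5·7 = 5.5; e = 7.2 − 5.5 = 1.7
d=9: ŷ = 2 + 0.5·9 = 6.5; e = 5.1 − 6.5 = -1.4

-1.1, 0.8, 1.7, -1.4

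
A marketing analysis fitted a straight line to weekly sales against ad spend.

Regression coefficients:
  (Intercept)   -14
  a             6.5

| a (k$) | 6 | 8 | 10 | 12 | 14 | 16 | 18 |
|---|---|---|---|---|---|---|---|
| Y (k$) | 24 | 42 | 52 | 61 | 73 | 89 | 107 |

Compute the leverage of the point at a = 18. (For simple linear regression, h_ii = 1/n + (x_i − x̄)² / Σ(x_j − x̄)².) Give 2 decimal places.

ā = (6 + 8 + 10 + 12 + 14 + 16 + 18)/7 = 12
Σ(a − ā)² = 36 + 16 + 4 + 0 + 4 + 16 + 36 = 112
h = 1/7 + (6)²/112 = 0.142857 + 0.321429 = 0.46

h = 0.46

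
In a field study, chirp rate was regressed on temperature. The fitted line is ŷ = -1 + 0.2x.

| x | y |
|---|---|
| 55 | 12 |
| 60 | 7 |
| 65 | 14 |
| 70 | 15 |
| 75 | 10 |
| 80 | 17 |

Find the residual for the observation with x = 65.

ŷ = -1 + 0.2·65 = 12
e = 14 − 12 = 2

e = 2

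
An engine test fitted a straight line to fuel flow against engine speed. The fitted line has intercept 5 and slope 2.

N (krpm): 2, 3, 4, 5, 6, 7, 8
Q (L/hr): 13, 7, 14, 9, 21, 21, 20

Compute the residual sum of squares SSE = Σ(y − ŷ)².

SSE = 90

N=2: Q̂ = 5 + 2·2 = 9; e = 13 − 9 = 4
N=3: Q̂ = 5 + 2·3 = 11; e = 7 − 11 = -4
N=4: Q̂ = 5 + 2·4 = 13; e = 14 − 13 = 1
N=5: Q̂ = 5 + 2·5 = 15; e = 9 − 15 = -6
N=6: Q̂ = 5 + 2·6 = 17; e = 21 − 17 = 4
N=7: Q̂ = 5 + 2·7 = 19; e = 21 − 19 = 2
N=8: Q̂ = 5 + 2·8 = 21; e = 20 − 21 = -1
SSE = 16 + 16 + 1 + 36 + 16 + 4 + 1 = 90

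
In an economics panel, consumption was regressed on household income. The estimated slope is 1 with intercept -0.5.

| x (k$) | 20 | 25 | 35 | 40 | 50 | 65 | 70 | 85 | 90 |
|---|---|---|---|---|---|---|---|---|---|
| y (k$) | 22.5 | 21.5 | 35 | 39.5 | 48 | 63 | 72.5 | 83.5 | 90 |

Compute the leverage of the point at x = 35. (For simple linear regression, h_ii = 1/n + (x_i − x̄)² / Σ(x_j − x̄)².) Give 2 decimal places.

x̄ = (20 + 25 + 35 + 40 + 50 + 65 + 70 + 85 + 90)/9 = 53.3333
Σ(x − x̄)² = 1111.11 + 802.778 + 336.111 + 177.778 + 11.1111 + 136.111 + 277.778 + 1002.78 + 1344.44 = 5200
h = 1/9 + (-18.3333)²/5200 = 0.111111 + 0.0646368 = 0.18

h = 0.18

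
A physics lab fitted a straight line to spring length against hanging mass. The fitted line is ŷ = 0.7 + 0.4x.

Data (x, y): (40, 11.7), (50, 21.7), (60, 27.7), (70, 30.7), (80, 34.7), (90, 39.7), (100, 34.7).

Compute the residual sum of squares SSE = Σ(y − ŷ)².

SSE = 88

x=40: ŷ = 0.7 + 0.4·40 = 16.7; r = 11.7 − 16.7 = -5
x=50: ŷ = 0.7 + 0.4·50 = 20.7; r = 21.7 − 20.7 = 1
x=60: ŷ = 0.7 + 0.4·60 = 24.7; r = 27.7 − 24.7 = 3
x=70: ŷ = 0.7 + 0.4·70 = 28.7; r = 30.7 − 28.7 = 2
x=80: ŷ = 0.7 + 0.4·80 = 32.7; r = 34.7 − 32.7 = 2
x=90: ŷ = 0.7 + 0.4·90 = 36.7; r = 39.7 − 36.7 = 3
x=100: ŷ = 0.7 + 0.4·100 = 40.7; r = 34.7 − 40.7 = -6
SSE = 25 + 1 + 9 + 4 + 4 + 9 + 36 = 88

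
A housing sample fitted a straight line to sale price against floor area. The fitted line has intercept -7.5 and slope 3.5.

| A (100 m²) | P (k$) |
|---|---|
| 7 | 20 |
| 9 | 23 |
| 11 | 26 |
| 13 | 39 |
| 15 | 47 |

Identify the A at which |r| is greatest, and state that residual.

A = 11, r = -5

A=7: ŷ = -7.5 + 3.5·7 = 17; r = 20 − 17 = 3
A=9: ŷ = -7.5 + 3.5·9 = 24; r = 23 − 24 = -1
A=11: ŷ = -7.5 + 3.5·11 = 31; r = 26 − 31 = -5
A=13: ŷ = -7.5 + 3.5·13 = 38; r = 39 − 38 = 1
A=15: ŷ = -7.5 + 3.5·15 = 45; r = 47 − 45 = 2
Largest |r| is 5 at A = 11, residual -5.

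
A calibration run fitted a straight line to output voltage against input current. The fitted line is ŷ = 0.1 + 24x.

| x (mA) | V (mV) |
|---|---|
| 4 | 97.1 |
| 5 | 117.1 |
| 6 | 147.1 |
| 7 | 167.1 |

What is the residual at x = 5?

ŷ = 0.1 + 24·5 = 120.1
e = 117.1 − 120.1 = -3

e = -3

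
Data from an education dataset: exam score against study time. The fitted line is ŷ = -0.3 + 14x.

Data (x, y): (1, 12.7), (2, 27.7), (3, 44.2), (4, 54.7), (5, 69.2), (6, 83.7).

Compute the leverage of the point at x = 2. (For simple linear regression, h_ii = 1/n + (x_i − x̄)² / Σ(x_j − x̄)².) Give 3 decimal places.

x̄ = (1 + 2 + 3 + 4 + 5 + 6)/6 = 3.5
Σ(x − x̄)² = 6.25 + 2.25 + 0.25 + 0.25 + 2.25 + 6.25 = 17.5
h = 1/6 + (-1.5)²/17.5 = 0.166667 + 0.128571 = 0.295

h = 0.295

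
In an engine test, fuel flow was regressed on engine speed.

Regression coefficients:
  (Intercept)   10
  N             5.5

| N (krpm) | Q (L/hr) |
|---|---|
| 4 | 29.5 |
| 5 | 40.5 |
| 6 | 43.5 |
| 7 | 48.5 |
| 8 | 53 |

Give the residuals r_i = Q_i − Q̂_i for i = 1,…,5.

-2.5, 3, 0.5, 0, -1

N=4: Q̂ = 10 + 5.5·4 = 32; r = 29.5 − 32 = -2.5
N=5: Q̂ = 10 + 5.5·5 = 37.5; r = 40.5 − 37.5 = 3
N=6: Q̂ = 10 + 5.5·6 = 43; r = 43.5 − 43 = 0.5
N=7: Q̂ = 10 + 5.5·7 = 48.5; r = 48.5 − 48.5 = 0
N=8: Q̂ = 10 + 5.5·8 = 54; r = 53 − 54 = -1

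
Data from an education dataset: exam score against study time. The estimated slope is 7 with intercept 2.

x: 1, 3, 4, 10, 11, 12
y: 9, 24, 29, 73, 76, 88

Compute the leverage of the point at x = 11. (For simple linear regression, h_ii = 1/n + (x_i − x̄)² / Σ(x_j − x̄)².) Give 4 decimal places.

x̄ = (1 + 3 + 4 + 10 + 11 + 12)/6 = 6.83333
Σ(x − x̄)² = 34.0278 + 14.6944 + 8.02778 + 10.0278 + 17.3611 + 26.6944 = 110.833
h = 1/6 + (4.16667)²/110.833 = 0.166667 + 0.156642 = 0.3233

h = 0.3233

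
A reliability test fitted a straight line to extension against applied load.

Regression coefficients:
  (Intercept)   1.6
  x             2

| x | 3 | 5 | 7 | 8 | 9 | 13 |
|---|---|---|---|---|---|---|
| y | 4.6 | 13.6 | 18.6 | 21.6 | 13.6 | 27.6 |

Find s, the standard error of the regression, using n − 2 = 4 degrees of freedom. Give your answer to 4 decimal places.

x=3: ŷ = 1.6 + 2·3 = 7.6; e = 4.6 − 7.6 = -3
x=5: ŷ = 1.6 + 2·5 = 11.6; e = 13.6 − 11.6 = 2
x=7: ŷ = 1.6 + 2·7 = 15.6; e = 18.6 − 15.6 = 3
x=8: ŷ = 1.6 + 2·8 = 17.6; e = 21.6 − 17.6 = 4
x=9: ŷ = 1.6 + 2·9 = 19.6; e = 13.6 − 19.6 = -6
x=13: ŷ = 1.6 + 2·13 = 27.6; e = 27.6 − 27.6 = 0
SSE = 9 + 4 + 9 + 16 + 36 + 0 = 74
s = √(74/4) = √18.5 ≈ 4.3012

s = 4.3012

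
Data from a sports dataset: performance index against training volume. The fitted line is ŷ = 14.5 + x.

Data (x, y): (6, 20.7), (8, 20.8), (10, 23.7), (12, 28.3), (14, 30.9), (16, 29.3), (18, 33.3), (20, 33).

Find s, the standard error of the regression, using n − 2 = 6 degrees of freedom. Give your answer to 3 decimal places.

s = 1.678

x=6: ŷ = 14.5 + 6 = 20.5; e = 20.7 − 20.5 = 0.2
x=8: ŷ = 14.5 + 8 = 22.5; e = 20.8 − 22.5 = -1.7
x=10: ŷ = 14.5 + 10 = 24.5; e = 23.7 − 24.5 = -0.8
x=12: ŷ = 14.5 + 12 = 26.5; e = 28.3 − 26.5 = 1.8
x=14: ŷ = 14.5 + 14 = 28.5; e = 30.9 − 28.5 = 2.4
x=16: ŷ = 14.5 + 16 = 30.5; e = 29.3 − 30.5 = -1.2
x=18: ŷ = 14.5 + 18 = 32.5; e = 33.3 − 32.5 = 0.8
x=20: ŷ = 14.5 + 20 = 34.5; e = 33 − 34.5 = -1.5
SSE = 0.04 + 2.89 + 0.64 + 3.24 + 5.76 + 1.44 + 0.64 + 2.25 = 16.9
s = √(16.9/6) = √2.81667 ≈ 1.678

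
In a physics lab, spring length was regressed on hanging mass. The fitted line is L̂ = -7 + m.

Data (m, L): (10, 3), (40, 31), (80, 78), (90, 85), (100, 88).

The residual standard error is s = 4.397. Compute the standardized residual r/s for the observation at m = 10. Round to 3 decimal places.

0.000

L̂ = -7 + 10 = 3
r = 3 − 3 = 0
r/s = 0 / 4.397 = 0.000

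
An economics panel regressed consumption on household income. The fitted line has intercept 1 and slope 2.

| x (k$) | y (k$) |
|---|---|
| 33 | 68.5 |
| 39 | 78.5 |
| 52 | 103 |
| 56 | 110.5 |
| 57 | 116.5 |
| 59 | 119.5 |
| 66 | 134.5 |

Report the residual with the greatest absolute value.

x=33: ŷ = 1 + 2·33 = 67; r = 68.5 − 67 = 1.5
x=39: ŷ = 1 + 2·39 = 79; r = 78.5 − 79 = -0.5
x=52: ŷ = 1 + 2·52 = 105; r = 103 − 105 = -2
x=56: ŷ = 1 + 2·56 = 113; r = 110.5 − 113 = -2.5
x=57: ŷ = 1 + 2·57 = 115; r = 116.5 − 115 = 1.5
x=59: ŷ = 1 + 2·59 = 119; r = 119.5 − 119 = 0.5
x=66: ŷ = 1 + 2·66 = 133; r = 134.5 − 133 = 1.5
Largest |r| is 2.5 at x = 56, residual -2.5.

r = -2.5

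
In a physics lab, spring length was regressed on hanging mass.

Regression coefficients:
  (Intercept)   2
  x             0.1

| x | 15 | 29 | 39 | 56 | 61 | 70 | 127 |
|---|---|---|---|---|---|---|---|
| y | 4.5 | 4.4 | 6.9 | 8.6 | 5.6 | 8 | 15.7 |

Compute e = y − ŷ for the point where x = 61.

e = -2.5

ŷ = 2 + 0.1·61 = 8.1
e = 5.6 − 8.1 = -2.5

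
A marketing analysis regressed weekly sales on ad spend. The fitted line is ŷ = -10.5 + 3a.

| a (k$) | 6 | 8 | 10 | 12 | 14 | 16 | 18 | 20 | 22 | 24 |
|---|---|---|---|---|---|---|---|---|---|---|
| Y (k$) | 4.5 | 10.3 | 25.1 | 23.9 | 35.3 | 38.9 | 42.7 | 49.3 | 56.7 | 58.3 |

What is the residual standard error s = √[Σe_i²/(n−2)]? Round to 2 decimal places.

s = 3.20

a=6: ŷ = -10.5 + 3·6 = 7.5; e = 4.5 − 7.5 = -3
a=8: ŷ = -10.5 + 3·8 = 13.5; e = 10.3 − 13.5 = -3.2
a=10: ŷ = -10.5 + 3·10 = 19.5; e = 25.1 − 19.5 = 5.6
a=12: ŷ = -10.5 + 3·12 = 25.5; e = 23.9 − 25.5 = -1.6
a=14: ŷ = -10.5 + 3·14 = 31.5; e = 35.3 − 31.5 = 3.8
a=16: ŷ = -10.5 + 3·16 = 37.5; e = 38.9 − 37.5 = 1.4
a=18: ŷ = -10.5 + 3·18 = 43.5; e = 42.7 − 43.5 = -0.8
a=20: ŷ = -10.5 + 3·20 = 49.5; e = 49.3 − 49.5 = -0.2
a=22: ŷ = -10.5 + 3·22 = 55.5; e = 56.7 − 55.5 = 1.2
a=24: ŷ = -10.5 + 3·24 = 61.5; e = 58.3 − 61.5 = -3.2
SSE = 9 + 10.24 + 31.36 + 2.56 + 14.44 + 1.96 + 0.64 + 0.04 + 1.44 + 10.24 = 81.92
s = √(81.92/8) = √10.24 ≈ 3.20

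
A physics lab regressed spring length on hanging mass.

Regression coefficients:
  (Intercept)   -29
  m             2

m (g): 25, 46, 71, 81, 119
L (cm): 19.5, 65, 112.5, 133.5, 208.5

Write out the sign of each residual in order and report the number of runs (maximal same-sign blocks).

m=25: ŷ = -29 + 2·25 = 21; r = 19.5 − 21 = -1.5
m=46: ŷ = -29 + 2·46 = 63; r = 65 − 63 = 2
m=71: ŷ = -29 + 2·71 = 113; r = 112.5 − 113 = -0.5
m=81: ŷ = -29 + 2·81 = 133; r = 133.5 − 133 = 0.5
m=119: ŷ = -29 + 2·119 = 209; r = 208.5 − 209 = -0.5
Signs: − + − + −
Runs: −×1, +×1, −×1, +×1, −×1 → 5

5 runs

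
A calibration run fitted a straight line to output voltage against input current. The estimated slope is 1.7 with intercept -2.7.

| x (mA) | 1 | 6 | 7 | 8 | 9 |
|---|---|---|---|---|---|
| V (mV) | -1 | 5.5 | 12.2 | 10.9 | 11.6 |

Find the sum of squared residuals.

x=1: V̂ = -2.7 + 1.7·1 = -1; e = -1 − (-1) = 0
x=6: V̂ = -2.7 + 1.7·6 = 7.5; e = 5.5 − 7.5 = -2
x=7: V̂ = -2.7 + 1.7·7 = 9.2; e = 12.2 − 9.2 = 3
x=8: V̂ = -2.7 + 1.7·8 = 10.9; e = 10.9 − 10.9 = 0
x=9: V̂ = -2.7 + 1.7·9 = 12.6; e = 11.6 − 12.6 = -1
SSE = 0 + 4 + 9 + 0 + 1 = 14

SSE = 14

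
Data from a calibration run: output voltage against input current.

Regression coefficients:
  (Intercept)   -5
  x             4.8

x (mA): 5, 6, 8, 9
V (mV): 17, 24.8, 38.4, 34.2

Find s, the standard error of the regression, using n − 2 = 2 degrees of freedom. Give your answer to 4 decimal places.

x=5: ŷ = -5 + 4.8·5 = 19; r = 17 − 19 = -2
x=6: ŷ = -5 + 4.8·6 = 23.8; r = 24.8 − 23.8 = 1
x=8: ŷ = -5 + 4.8·8 = 33.4; r = 38.4 − 33.4 = 5
x=9: ŷ = -5 + 4.8·9 = 38.2; r = 34.2 − 38.2 = -4
SSE = 4 + 1 + 25 + 16 = 46
s = √(46/2) = √23 ≈ 4.7958

s = 4.7958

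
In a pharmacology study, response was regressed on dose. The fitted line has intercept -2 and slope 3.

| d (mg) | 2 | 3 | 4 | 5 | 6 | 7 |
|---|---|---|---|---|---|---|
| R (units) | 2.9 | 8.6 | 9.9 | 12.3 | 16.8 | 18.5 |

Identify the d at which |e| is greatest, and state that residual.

d=2: R̂ = -2 + 3·2 = 4; e = 2.9 − 4 = -1.1
d=3: R̂ = -2 + 3·3 = 7; e = 8.6 − 7 = 1.6
d=4: R̂ = -2 + 3·4 = 10; e = 9.9 − 10 = -0.1
d=5: R̂ = -2 + 3·5 = 13; e = 12.3 − 13 = -0.7
d=6: R̂ = -2 + 3·6 = 16; e = 16.8 − 16 = 0.8
d=7: R̂ = -2 + 3·7 = 19; e = 18.5 − 19 = -0.5
Largest |e| is 1.6 at d = 3, residual 1.6.

d = 3, e = 1.6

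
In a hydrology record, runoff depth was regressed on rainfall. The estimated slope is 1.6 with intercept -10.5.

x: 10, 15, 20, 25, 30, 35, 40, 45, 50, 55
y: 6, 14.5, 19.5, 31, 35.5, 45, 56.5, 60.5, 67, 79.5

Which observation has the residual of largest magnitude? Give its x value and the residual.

x=10: ŷ = -10.5 + 1.6·10 = 5.5; e = 6 − 5.5 = 0.5
x=15: ŷ = -10.5 + 1.6·15 = 13.5; e = 14.5 − 13.5 = 1
x=20: ŷ = -10.5 + 1.6·20 = 21.5; e = 19.5 − 21.5 = -2
x=25: ŷ = -10.5 + 1.6·25 = 29.5; e = 31 − 29.5 = 1.5
x=30: ŷ = -10.5 + 1.6·30 = 37.5; e = 35.5 − 37.5 = -2
x=35: ŷ = -10.5 + 1.6·35 = 45.5; e = 45 − 45.5 = -0.5
x=40: ŷ = -10.5 + 1.6·40 = 53.5; e = 56.5 − 53.5 = 3
x=45: ŷ = -10.5 + 1.6·45 = 61.5; e = 60.5 − 61.5 = -1
x=50: ŷ = -10.5 + 1.6·50 = 69.5; e = 67 − 69.5 = -2.5
x=55: ŷ = -10.5 + 1.6·55 = 77.5; e = 79.5 − 77.5 = 2
Largest |e| is 3 at x = 40, residual 3.

x = 40, e = 3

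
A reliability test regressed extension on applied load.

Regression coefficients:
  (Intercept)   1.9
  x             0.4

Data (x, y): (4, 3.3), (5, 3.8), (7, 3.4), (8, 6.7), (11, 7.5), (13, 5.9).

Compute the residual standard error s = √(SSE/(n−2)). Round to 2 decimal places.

x=4: ŷ = 1.9 + 0.4·4 = 3.5; e = 3.3 − 3.5 = -0.2
x=5: ŷ = 1.9 + 0.4·5 = 3.9; e = 3.8 − 3.9 = -0.1
x=7: ŷ = 1.9 + 0.4·7 = 4.7; e = 3.4 − 4.7 = -1.3
x=8: ŷ = 1.9 + 0.4·8 = 5.1; e = 6.7 − 5.1 = 1.6
x=11: ŷ = 1.9 + 0.4·11 = 6.3; e = 7.5 − 6.3 = 1.2
x=13: ŷ = 1.9 + 0.4·13 = 7.1; e = 5.9 − 7.1 = -1.2
SSE = 0.04 + 0.01 + 1.69 + 2.56 + 1.44 + 1.44 = 7.18
s = √(7.18/4) = √1.795 ≈ 1.34

s = 1.34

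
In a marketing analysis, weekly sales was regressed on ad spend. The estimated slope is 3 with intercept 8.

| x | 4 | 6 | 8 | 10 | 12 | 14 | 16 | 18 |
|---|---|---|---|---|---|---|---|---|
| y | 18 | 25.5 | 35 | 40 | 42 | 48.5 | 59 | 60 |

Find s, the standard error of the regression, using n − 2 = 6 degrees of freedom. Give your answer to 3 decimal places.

x=4: ŷ = 8 + 3·4 = 20; r = 18 − 20 = -2
x=6: ŷ = 8 + 3·6 = 26; r = 25.5 − 26 = -0.5
x=8: ŷ = 8 + 3·8 = 32; r = 35 − 32 = 3
x=10: ŷ = 8 + 3·10 = 38; r = 40 − 38 = 2
x=12: ŷ = 8 + 3·12 = 44; r = 42 − 44 = -2
x=14: ŷ = 8 + 3·14 = 50; r = 48.5 − 50 = -1.5
x=16: ŷ = 8 + 3·16 = 56; r = 59 − 56 = 3
x=18: ŷ = 8 + 3·18 = 62; r = 60 − 62 = -2
SSE = 4 + 0.25 + 9 + 4 + 4 + 2.25 + 9 + 4 = 36.5
s = √(36.5/6) = √6.08333 ≈ 2.466

s = 2.466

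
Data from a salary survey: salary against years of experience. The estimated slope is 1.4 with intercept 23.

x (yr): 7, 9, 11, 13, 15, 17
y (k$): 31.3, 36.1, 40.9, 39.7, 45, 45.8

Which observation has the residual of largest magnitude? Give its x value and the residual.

x = 11, e = 2.5

x=7: ŷ = 23 + 1.4·7 = 32.8; e = 31.3 − 32.8 = -1.5
x=9: ŷ = 23 + 1.4·9 = 35.6; e = 36.1 − 35.6 = 0.5
x=11: ŷ = 23 + 1.4·11 = 38.4; e = 40.9 − 38.4 = 2.5
x=13: ŷ = 23 + 1.4·13 = 41.2; e = 39.7 − 41.2 = -1.5
x=15: ŷ = 23 + 1.4·15 = 44; e = 45 − 44 = 1
x=17: ŷ = 23 + 1.4·17 = 46.8; e = 45.8 − 46.8 = -1
Largest |e| is 2.5 at x = 11, residual 2.5.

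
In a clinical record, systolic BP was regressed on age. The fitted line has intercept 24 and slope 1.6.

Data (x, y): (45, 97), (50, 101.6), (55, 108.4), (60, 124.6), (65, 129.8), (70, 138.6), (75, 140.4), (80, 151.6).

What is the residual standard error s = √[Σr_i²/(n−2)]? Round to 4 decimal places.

s = 3.2660

x=45: ŷ = 24 + 1.6·45 = 96; r = 97 − 96 = 1
x=50: ŷ = 24 + 1.6·50 = 104; r = 101.6 − 104 = -2.4
x=55: ŷ = 24 + 1.6·55 = 112; r = 108.4 − 112 = -3.6
x=60: ŷ = 24 + 1.6·60 = 120; r = 124.6 − 120 = 4.6
x=65: ŷ = 24 + 1.6·65 = 128; r = 129.8 − 128 = 1.8
x=70: ŷ = 24 + 1.6·70 = 136; r = 138.6 − 136 = 2.6
x=75: ŷ = 24 + 1.6·75 = 144; r = 140.4 − 144 = -3.6
x=80: ŷ = 24 + 1.6·80 = 152; r = 151.6 − 152 = -0.4
SSE = 1 + 5.76 + 12.96 + 21.16 + 3.24 + 6.76 + 12.96 + 0.16 = 64
s = √(64/6) = √10.6667 ≈ 3.2660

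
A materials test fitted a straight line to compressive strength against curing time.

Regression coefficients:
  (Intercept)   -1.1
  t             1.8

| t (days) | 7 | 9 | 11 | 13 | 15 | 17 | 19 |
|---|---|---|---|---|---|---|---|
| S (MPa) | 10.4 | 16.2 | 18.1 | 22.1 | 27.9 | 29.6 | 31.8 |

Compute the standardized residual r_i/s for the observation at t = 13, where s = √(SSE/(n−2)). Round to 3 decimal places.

-0.153

t=7: ŷ = -1.1 + 1.8·7 = 11.5; r = 10.4 − 11.5 = -1.1
t=9: ŷ = -1.1 + 1.8·9 = 15.1; r = 16.2 − 15.1 = 1.1
t=11: ŷ = -1.1 + 1.8·11 = 18.7; r = 18.1 − 18.7 = -0.6
t=13: ŷ = -1.1 + 1.8·13 = 22.3; r = 22.1 − 22.3 = -0.2
t=15: ŷ = -1.1 + 1.8·15 = 25.9; r = 27.9 − 25.9 = 2
t=17: ŷ = -1.1 + 1.8·17 = 29.5; r = 29.6 − 29.5 = 0.1
t=19: ŷ = -1.1 + 1.8·19 = 33.1; r = 31.8 − 33.1 = -1.3
SSE = 1.21 + 1.21 + 0.36 + 0.04 + 4 + 0.01 + 1.69 = 8.52
s = √(8.52/5) = 1.30537
r/s = -0.2 / 1.30537 = -0.153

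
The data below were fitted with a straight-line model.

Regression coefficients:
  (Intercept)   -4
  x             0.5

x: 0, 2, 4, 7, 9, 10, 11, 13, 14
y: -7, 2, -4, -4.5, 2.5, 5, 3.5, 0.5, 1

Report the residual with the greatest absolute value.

x=0: ŷ = -4 + 0.5·0 = -4; e = -7 − (-4) = -3
x=2: ŷ = -4 + 0.5·2 = -3; e = 2 − (-3) = 5
x=4: ŷ = -4 + 0.5·4 = -2; e = -4 − (-2) = -2
x=7: ŷ = -4 + 0.5·7 = -0.5; e = -4.5 − (-0.5) = -4
x=9: ŷ = -4 + 0.5·9 = 0.5; e = 2.5 − 0.5 = 2
x=10: ŷ = -4 + 0.5·10 = 1; e = 5 − 1 = 4
x=11: ŷ = -4 + 0.5·11 = 1.5; e = 3.5 − 1.5 = 2
x=13: ŷ = -4 + 0.5·13 = 2.5; e = 0.5 − 2.5 = -2
x=14: ŷ = -4 + 0.5·14 = 3; e = 1 − 3 = -2
Largest |e| is 5 at x = 2, residual 5.

e = 5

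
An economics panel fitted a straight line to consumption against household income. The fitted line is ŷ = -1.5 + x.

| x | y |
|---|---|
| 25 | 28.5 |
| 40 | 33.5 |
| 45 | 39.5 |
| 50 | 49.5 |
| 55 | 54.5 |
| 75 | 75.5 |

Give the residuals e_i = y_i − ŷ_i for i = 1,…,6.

5, -5, -4, 1, 1, 2

x=25: ŷ = -1.5 + 25 = 23.5; e = 28.5 − 23.5 = 5
x=40: ŷ = -1.5 + 40 = 38.5; e = 33.5 − 38.5 = -5
x=45: ŷ = -1.5 + 45 = 43.5; e = 39.5 − 43.5 = -4
x=50: ŷ = -1.5 + 50 = 48.5; e = 49.5 − 48.5 = 1
x=55: ŷ = -1.5 + 55 = 53.5; e = 54.5 − 53.5 = 1
x=75: ŷ = -1.5 + 75 = 73.5; e = 75.5 − 73.5 = 2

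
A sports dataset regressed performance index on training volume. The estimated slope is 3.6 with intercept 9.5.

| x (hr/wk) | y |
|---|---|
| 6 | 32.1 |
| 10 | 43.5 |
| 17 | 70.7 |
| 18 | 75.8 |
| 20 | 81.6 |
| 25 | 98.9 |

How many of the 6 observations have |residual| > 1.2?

2

x=6: ŷ = 9.5 + 3.6·6 = 31.1; e = 32.1 − 31.1 = 1
x=10: ŷ = 9.5 + 3.6·10 = 45.5; e = 43.5 − 45.5 = -2
x=17: ŷ = 9.5 + 3.6·17 = 70.7; e = 70.7 − 70.7 = 0
x=18: ŷ = 9.5 + 3.6·18 = 74.3; e = 75.8 − 74.3 = 1.5
x=20: ŷ = 9.5 + 3.6·20 = 81.5; e = 81.6 − 81.5 = 0.1
x=25: ŷ = 9.5 + 3.6·25 = 99.5; e = 98.9 − 99.5 = -0.6
|e| > 1.2: x=10 (|e|=2), x=18 (|e|=1.5) → 2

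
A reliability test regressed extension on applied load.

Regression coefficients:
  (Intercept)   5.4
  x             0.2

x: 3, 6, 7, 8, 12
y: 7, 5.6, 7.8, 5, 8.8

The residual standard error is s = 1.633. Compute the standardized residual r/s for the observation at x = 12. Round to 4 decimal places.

ŷ = 5.4 + 0.2·12 = 7.8
r = 8.8 − 7.8 = 1
r/s = 1 / 1.633 = 0.6124

0.6124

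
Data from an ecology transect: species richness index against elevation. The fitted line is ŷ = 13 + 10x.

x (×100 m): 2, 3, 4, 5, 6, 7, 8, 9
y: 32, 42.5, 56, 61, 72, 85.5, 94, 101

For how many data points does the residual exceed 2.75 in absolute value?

1

x=2: ŷ = 13 + 10·2 = 33; e = 32 − 33 = -1
x=3: ŷ = 13 + 10·3 = 43; e = 42.5 − 43 = -0.5
x=4: ŷ = 13 + 10·4 = 53; e = 56 − 53 = 3
x=5: ŷ = 13 + 10·5 = 63; e = 61 − 63 = -2
x=6: ŷ = 13 + 10·6 = 73; e = 72 − 73 = -1
x=7: ŷ = 13 + 10·7 = 83; e = 85.5 − 83 = 2.5
x=8: ŷ = 13 + 10·8 = 93; e = 94 − 93 = 1
x=9: ŷ = 13 + 10·9 = 103; e = 101 − 103 = -2
|e| > 2.75: x=4 (|e|=3) → 1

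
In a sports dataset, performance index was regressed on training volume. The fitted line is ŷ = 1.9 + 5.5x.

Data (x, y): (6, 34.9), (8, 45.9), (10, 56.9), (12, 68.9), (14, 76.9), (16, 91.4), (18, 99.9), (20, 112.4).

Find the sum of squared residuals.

x=6: ŷ = 1.9 + 5.5·6 = 34.9; e = 34.9 − 34.9 = 0
x=8: ŷ = 1.9 + 5.5·8 = 45.9; e = 45.9 − 45.9 = 0
x=10: ŷ = 1.9 + 5.5·10 = 56.9; e = 56.9 − 56.9 = 0
x=12: ŷ = 1.9 + 5.5·12 = 67.9; e = 68.9 − 67.9 = 1
x=14: ŷ = 1.9 + 5.5·14 = 78.9; e = 76.9 − 78.9 = -2
x=16: ŷ = 1.9 + 5.5·16 = 89.9; e = 91.4 − 89.9 = 1.5
x=18: ŷ = 1.9 + 5.5·18 = 100.9; e = 99.9 − 100.9 = -1
x=20: ŷ = 1.9 + 5.5·20 = 111.9; e = 112.4 − 111.9 = 0.5
SSE = 0 + 0 + 0 + 1 + 4 + 2.25 + 1 + 0.25 = 8.5

SSE = 8.5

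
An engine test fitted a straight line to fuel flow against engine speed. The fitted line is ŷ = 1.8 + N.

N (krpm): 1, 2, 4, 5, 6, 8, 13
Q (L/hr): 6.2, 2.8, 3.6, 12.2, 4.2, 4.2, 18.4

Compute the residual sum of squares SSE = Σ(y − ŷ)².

N=1: ŷ = 1.8 + 1 = 2.8; r = 6.2 − 2.8 = 3.4
N=2: ŷ = 1.8 + 2 = 3.8; r = 2.8 − 3.8 = -1
N=4: ŷ = 1.8 + 4 = 5.8; r = 3.6 − 5.8 = -2.2
N=5: ŷ = 1.8 + 5 = 6.8; r = 12.2 − 6.8 = 5.4
N=6: ŷ = 1.8 + 6 = 7.8; r = 4.2 − 7.8 = -3.6
N=8: ŷ = 1.8 + 8 = 9.8; r = 4.2 − 9.8 = -5.6
N=13: ŷ = 1.8 + 13 = 14.8; r = 18.4 − 14.8 = 3.6
SSE = 11.56 + 1 + 4.84 + 29.16 + 12.96 + 31.36 + 12.96 = 103.84

SSE = 103.84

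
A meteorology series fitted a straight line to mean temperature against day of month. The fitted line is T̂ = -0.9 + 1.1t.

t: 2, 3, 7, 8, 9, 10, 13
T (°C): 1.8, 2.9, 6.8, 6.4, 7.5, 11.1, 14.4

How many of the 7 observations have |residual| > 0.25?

6

t=2: T̂ = -0.9 + 1.1·2 = 1.3; e = 1.8 − 1.3 = 0.5
t=3: T̂ = -0.9 + 1.1·3 = 2.4; e = 2.9 − 2.4 = 0.5
t=7: T̂ = -0.9 + 1.1·7 = 6.8; e = 6.8 − 6.8 = 0
t=8: T̂ = -0.9 + 1.1·8 = 7.9; e = 6.4 − 7.9 = -1.5
t=9: T̂ = -0.9 + 1.1·9 = 9; e = 7.5 − 9 = -1.5
t=10: T̂ = -0.9 + 1.1·10 = 10.1; e = 11.1 − 10.1 = 1
t=13: T̂ = -0.9 + 1.1·13 = 13.4; e = 14.4 − 13.4 = 1
|e| > 0.25: t=2 (|e|=0.5), t=3 (|e|=0.5), t=8 (|e|=1.5), t=9 (|e|=1.5), t=10 (|e|=1), t=13 (|e|=1) → 6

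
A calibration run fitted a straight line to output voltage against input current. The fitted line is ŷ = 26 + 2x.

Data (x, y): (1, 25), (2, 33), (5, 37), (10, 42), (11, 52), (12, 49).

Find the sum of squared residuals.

x=1: ŷ = 26 + 2·1 = 28; e = 25 − 28 = -3
x=2: ŷ = 26 + 2·2 = 30; e = 33 − 30 = 3
x=5: ŷ = 26 + 2·5 = 36; e = 37 − 36 = 1
x=10: ŷ = 26 + 2·10 = 46; e = 42 − 46 = -4
x=11: ŷ = 26 + 2·11 = 48; e = 52 − 48 = 4
x=12: ŷ = 26 + 2·12 = 50; e = 49 − 50 = -1
SSE = 9 + 9 + 1 + 16 + 16 + 1 = 52

SSE = 52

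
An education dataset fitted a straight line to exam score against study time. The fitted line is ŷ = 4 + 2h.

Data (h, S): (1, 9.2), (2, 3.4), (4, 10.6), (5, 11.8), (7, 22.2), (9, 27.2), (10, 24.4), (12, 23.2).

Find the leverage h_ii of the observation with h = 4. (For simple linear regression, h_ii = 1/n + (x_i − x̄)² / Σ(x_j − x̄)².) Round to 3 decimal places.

h̄ = (1 + 2 + 4 + 5 + 7 + 9 + 10 + 12)/8 = 6.25
Σ(h − h̄)² = 27.5625 + 18.0625 + 5.0625 + 1.5625 + 0.5625 + 7.5625 + 14.0625 + 33.0625 = 107.5
h = 1/8 + (-2.25)²/107.5 = 0.125 + 0.047093 = 0.172

h = 0.172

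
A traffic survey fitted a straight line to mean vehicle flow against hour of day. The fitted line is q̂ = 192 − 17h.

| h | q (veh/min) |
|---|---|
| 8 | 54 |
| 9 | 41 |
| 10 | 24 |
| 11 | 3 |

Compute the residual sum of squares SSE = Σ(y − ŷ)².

SSE = 16

h=8: q̂ = 192 − 17·8 = 56; r = 54 − 56 = -2
h=9: q̂ = 192 − 17·9 = 39; r = 41 − 39 = 2
h=10: q̂ = 192 − 17·10 = 22; r = 24 − 22 = 2
h=11: q̂ = 192 − 17·11 = 5; r = 3 − 5 = -2
SSE = 4 + 4 + 4 + 4 = 16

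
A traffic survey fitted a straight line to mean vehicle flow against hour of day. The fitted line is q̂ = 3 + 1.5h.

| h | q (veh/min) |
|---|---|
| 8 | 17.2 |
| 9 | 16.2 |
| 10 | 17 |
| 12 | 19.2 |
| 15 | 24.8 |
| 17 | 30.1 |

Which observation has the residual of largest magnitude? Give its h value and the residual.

h=8: q̂ = 3 + 1.5·8 = 15; r = 17.2 − 15 = 2.2
h=9: q̂ = 3 + 1.5·9 = 16.5; r = 16.2 − 16.5 = -0.3
h=10: q̂ = 3 + 1.5·10 = 18; r = 17 − 18 = -1
h=12: q̂ = 3 + 1.5·12 = 21; r = 19.2 − 21 = -1.8
h=15: q̂ = 3 + 1.5·15 = 25.5; r = 24.8 − 25.5 = -0.7
h=17: q̂ = 3 + 1.5·17 = 28.5; r = 30.1 − 28.5 = 1.6
Largest |r| is 2.2 at h = 8, residual 2.2.

h = 8, r = 2.2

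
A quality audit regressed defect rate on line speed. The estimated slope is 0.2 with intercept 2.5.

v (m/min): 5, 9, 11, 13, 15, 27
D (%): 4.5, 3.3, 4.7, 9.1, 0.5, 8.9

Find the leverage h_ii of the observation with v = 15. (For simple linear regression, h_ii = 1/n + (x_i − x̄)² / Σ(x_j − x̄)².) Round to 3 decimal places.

v̄ = (5 + 9 + 11 + 13 + 15 + 27)/6 = 13.3333
Σ(v − v̄)² = 69.4444 + 18.7778 + 5.44444 + 0.111111 + 2.77778 + 186.778 = 283.333
h = 1/6 + (1.66667)²/283.333 = 0.166667 + 0.00980392 = 0.176

h = 0.176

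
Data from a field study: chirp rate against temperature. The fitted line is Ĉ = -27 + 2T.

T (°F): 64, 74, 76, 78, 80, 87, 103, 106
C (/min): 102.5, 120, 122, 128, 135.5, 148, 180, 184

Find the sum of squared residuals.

T=64: Ĉ = -27 + 2·64 = 101; e = 102.5 − 101 = 1.5
T=74: Ĉ = -27 + 2·74 = 121; e = 120 − 121 = -1
T=76: Ĉ = -27 + 2·76 = 125; e = 122 − 125 = -3
T=78: Ĉ = -27 + 2·78 = 129; e = 128 − 129 = -1
T=80: Ĉ = -27 + 2·80 = 133; e = 135.5 − 133 = 2.5
T=87: Ĉ = -27 + 2·87 = 147; e = 148 − 147 = 1
T=103: Ĉ = -27 + 2·103 = 179; e = 180 − 179 = 1
T=106: Ĉ = -27 + 2·106 = 185; e = 184 − 185 = -1
SSE = 2.25 + 1 + 9 + 1 + 6.25 + 1 + 1 + 1 = 22.5

SSE = 22.5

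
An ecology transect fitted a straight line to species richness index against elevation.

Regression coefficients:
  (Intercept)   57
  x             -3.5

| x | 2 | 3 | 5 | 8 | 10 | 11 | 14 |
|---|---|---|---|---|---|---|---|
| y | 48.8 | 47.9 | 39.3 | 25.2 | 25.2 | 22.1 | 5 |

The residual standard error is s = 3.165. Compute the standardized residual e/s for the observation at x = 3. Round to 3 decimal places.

ŷ = 57 − 3.5·3 = 46.5
e = 47.9 − 46.5 = 1.4
e/s = 1.4 / 3.165 = 0.442

0.442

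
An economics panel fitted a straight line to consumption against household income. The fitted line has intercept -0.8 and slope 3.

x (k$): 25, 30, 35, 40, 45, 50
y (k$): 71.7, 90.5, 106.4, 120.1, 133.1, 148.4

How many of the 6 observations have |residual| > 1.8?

2

x=25: ŷ = -0.8 + 3·25 = 74.2; r = 71.7 − 74.2 = -2.5
x=30: ŷ = -0.8 + 3·30 = 89.2; r = 90.5 − 89.2 = 1.3
x=35: ŷ = -0.8 + 3·35 = 104.2; r = 106.4 − 104.2 = 2.2
x=40: ŷ = -0.8 + 3·40 = 119.2; r = 120.1 − 119.2 = 0.9
x=45: ŷ = -0.8 + 3·45 = 134.2; r = 133.1 − 134.2 = -1.1
x=50: ŷ = -0.8 + 3·50 = 149.2; r = 148.4 − 149.2 = -0.8
|r| > 1.8: x=25 (|r|=2.5), x=35 (|r|=2.2) → 2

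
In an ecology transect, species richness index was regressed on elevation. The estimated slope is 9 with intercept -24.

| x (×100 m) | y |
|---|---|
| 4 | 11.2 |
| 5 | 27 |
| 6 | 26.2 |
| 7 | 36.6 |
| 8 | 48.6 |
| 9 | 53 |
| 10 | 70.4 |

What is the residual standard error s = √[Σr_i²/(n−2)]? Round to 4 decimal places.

s = 4.3026

x=4: ŷ = -24 + 9·4 = 12; r = 11.2 − 12 = -0.8
x=5: ŷ = -24 + 9·5 = 21; r = 27 − 21 = 6
x=6: ŷ = -24 + 9·6 = 30; r = 26.2 − 30 = -3.8
x=7: ŷ = -24 + 9·7 = 39; r = 36.6 − 39 = -2.4
x=8: ŷ = -24 + 9·8 = 48; r = 48.6 − 48 = 0.6
x=9: ŷ = -24 + 9·9 = 57; r = 53 − 57 = -4
x=10: ŷ = -24 + 9·10 = 66; r = 70.4 − 66 = 4.4
SSE = 0.64 + 36 + 14.44 + 5.76 + 0.36 + 16 + 19.36 = 92.56
s = √(92.56/5) = √18.512 ≈ 4.3026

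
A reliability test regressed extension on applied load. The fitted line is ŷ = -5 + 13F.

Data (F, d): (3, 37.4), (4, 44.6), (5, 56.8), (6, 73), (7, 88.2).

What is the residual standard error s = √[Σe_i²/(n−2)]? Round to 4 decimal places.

s = 3.2863

F=3: ŷ = -5 + 13·3 = 34; e = 37.4 − 34 = 3.4
F=4: ŷ = -5 + 13·4 = 47; e = 44.6 − 47 = -2.4
F=5: ŷ = -5 + 13·5 = 60; e = 56.8 − 60 = -3.2
F=6: ŷ = -5 + 13·6 = 73; e = 73 − 73 = 0
F=7: ŷ = -5 + 13·7 = 86; e = 88.2 − 86 = 2.2
SSE = 11.56 + 5.76 + 10.24 + 0 + 4.84 = 32.4
s = √(32.4/3) = √10.8 ≈ 3.2863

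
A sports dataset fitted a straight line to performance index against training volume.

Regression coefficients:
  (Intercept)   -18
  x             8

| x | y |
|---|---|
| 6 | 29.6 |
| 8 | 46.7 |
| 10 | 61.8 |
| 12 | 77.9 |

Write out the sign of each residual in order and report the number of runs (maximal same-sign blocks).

x=6: ŷ = -18 + 8·6 = 30; r = 29.6 − 30 = -0.4
x=8: ŷ = -18 + 8·8 = 46; r = 46.7 − 46 = 0.7
x=10: ŷ = -18 + 8·10 = 62; r = 61.8 − 62 = -0.2
x=12: ŷ = -18 + 8·12 = 78; r = 77.9 − 78 = -0.1
Signs: − + − −
Runs: −×1, +×1, −×2 → 3

3 runs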